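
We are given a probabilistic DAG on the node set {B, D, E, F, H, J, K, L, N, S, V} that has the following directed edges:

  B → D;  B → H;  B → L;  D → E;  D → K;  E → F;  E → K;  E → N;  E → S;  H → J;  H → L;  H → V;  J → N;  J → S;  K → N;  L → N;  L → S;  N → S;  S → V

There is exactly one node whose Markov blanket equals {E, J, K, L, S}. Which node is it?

N

The target node must have every member of {E, J, K, L, S} as a parent, child, or co-parent, and no others.
Parents of N: E, J, K, L; children: S; co-parents: E, J, L.
These exactly cover the given set, so the node is N.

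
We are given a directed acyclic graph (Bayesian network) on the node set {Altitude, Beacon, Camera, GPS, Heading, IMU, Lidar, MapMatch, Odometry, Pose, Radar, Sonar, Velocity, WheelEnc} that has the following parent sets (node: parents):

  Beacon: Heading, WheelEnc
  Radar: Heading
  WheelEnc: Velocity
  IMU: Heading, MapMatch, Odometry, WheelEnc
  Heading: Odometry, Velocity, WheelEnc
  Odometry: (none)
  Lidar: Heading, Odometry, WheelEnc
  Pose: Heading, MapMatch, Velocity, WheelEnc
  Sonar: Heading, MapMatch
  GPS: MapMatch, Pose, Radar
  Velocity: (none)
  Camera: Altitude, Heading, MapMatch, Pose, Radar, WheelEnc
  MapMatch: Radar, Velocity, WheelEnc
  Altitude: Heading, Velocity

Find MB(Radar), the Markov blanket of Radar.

{Altitude, Camera, GPS, Heading, MapMatch, Pose, Velocity, WheelEnc}

By definition, MB(Radar) is built from Radar's parents, Radar's children, and the co-parents of Radar.
Radar has parent Heading.
Children of Radar: Camera, GPS, MapMatch.
Other parents of Radar's children:
  parents(MapMatch) \ {Radar} = {Velocity, WheelEnc}.
  Camera's other parents are Altitude, Heading, MapMatch, Pose, WheelEnc.
  parents(GPS) \ {Radar} = {MapMatch, Pose}.
Union: {Heading} ∪ {Camera, GPS, MapMatch} ∪ {Altitude, Heading, MapMatch, Pose, Velocity, WheelEnc} = {Altitude, Camera, GPS, Heading, MapMatch, Pose, Velocity, WheelEnc}.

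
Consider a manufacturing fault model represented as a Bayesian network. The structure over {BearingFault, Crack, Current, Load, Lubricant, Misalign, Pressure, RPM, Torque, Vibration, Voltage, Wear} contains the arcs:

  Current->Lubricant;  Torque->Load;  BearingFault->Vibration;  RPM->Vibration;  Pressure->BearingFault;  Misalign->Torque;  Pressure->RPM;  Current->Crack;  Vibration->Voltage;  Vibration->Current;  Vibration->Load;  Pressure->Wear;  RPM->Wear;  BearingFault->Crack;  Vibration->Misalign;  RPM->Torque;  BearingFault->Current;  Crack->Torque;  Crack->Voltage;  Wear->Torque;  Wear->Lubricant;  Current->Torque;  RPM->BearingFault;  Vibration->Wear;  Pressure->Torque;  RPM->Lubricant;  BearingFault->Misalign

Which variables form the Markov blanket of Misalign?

{BearingFault, Crack, Current, Pressure, RPM, Torque, Vibration, Wear}

Recall MB(v) = parents ∪ children ∪ spouses, where spouses are the other parents of v's children.
Misalign's parents: BearingFault, Vibration.
Misalign's children: Torque.
For each child, the remaining parents (spouses of Misalign):
  parents(Torque) \ {Misalign} = {Crack, Current, Pressure, RPM, Wear}.
So the Markov blanket of Misalign is {BearingFault, Crack, Current, Pressure, RPM, Torque, Vibration, Wear}.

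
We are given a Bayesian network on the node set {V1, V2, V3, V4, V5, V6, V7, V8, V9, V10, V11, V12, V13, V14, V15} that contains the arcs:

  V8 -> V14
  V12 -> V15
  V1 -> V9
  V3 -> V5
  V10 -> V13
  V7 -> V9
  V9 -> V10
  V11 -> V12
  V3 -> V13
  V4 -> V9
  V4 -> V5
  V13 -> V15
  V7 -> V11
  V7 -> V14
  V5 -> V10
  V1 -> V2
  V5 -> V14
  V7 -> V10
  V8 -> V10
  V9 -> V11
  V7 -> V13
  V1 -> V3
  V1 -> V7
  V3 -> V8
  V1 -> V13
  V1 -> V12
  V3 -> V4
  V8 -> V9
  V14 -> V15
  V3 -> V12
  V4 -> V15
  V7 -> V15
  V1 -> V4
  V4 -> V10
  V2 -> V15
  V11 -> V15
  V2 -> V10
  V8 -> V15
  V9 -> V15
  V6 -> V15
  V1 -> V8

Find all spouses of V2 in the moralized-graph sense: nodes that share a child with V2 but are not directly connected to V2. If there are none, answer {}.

Children of V2: V10, V15.
  V10 also has parents V4, V5, V7, V8, V9.
  V15 also has parents V4, V6, V7, V8, V9, V11, V12, V13, V14.
Excluding nodes already adjacent to V2 (V1, V10, V15), the co-parent-only contribution is {V4, V5, V6, V7, V8, V9, V11, V12, V13, V14}.

{V4, V5, V6, V7, V8, V9, V11, V12, V13, V14}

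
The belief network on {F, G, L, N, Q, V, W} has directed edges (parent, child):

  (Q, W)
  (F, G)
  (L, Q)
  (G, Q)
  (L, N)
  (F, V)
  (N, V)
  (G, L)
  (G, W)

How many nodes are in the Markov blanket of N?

N has parent L.
Ch(N) = {V}.
Parents of each child, excluding N:
  V also has parent F.
MB(N) = {F, L, V}, which has 3 nodes.

3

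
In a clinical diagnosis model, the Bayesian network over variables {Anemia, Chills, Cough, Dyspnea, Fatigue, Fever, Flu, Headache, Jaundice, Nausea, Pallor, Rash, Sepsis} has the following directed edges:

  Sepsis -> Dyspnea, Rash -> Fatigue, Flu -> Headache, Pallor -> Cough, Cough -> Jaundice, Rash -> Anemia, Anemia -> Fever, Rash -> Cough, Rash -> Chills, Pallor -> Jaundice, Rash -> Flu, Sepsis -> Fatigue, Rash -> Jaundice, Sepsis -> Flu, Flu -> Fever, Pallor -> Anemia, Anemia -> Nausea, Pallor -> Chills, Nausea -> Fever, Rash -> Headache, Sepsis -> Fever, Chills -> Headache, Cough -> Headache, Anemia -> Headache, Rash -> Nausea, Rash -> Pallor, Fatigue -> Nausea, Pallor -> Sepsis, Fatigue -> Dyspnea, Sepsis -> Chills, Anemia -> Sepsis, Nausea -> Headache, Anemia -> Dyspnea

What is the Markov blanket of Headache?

By definition, MB(Headache) is built from Headache's parents, Headache's children, and the co-parents of Headache.
Parents of Headache: Anemia, Chills, Cough, Flu, Nausea, Rash.
Children of Headache: none.
With no children, Headache has no spouses; the co-parent set is empty.
MB(Headache) = {Anemia, Chills, Cough, Flu, Nausea, Rash}.

{Anemia, Chills, Cough, Flu, Nausea, Rash}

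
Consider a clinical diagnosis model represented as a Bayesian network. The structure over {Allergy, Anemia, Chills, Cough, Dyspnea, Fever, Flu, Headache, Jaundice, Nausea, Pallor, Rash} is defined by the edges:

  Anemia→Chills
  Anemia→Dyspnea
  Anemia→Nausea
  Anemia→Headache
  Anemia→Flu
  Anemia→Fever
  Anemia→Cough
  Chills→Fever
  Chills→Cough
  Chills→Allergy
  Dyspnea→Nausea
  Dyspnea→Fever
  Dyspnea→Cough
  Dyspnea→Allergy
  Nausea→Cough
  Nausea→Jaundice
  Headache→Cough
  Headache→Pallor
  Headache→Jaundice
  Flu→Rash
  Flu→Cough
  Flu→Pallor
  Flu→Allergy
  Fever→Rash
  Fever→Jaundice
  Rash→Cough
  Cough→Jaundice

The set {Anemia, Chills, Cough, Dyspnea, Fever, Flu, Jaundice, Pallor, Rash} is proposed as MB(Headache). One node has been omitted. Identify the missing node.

By definition, MB(Headache) is built from Headache's parents, Headache's children, and the co-parents of Headache.
Pa(Headache) = {Anemia}.
Children of Headache: Cough, Jaundice, Pallor.
Other parents of Headache's children:
  parents(Cough) \ {Headache} = {Anemia, Chills, Dyspnea, Flu, Nausea, Rash}.
  Pallor's other parent is Flu.
  Jaundice also has parents Cough, Fever, Nausea.
MB(Headache) = {Anemia, Chills, Cough, Dyspnea, Fever, Flu, Jaundice, Nausea, Pallor, Rash}.
Comparing with the claimed set, Nausea is missing.

Nausea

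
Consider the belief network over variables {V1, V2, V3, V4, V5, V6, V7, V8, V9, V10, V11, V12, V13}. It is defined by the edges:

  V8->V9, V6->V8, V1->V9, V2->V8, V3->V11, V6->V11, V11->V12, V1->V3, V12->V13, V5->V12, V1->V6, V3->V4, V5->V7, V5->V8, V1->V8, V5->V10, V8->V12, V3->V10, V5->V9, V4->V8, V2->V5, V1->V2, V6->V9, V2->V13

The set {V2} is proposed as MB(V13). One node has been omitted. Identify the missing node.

V12

Recall MB(v) = parents ∪ children ∪ spouses, where spouses are the other parents of v's children.
V13 has no children.
V13 has parents V2, V12.
With no children, V13 has no spouses; the co-parent set is empty.
MB(V13) = {V2, V12}.
Comparing with the claimed set, V12 is missing.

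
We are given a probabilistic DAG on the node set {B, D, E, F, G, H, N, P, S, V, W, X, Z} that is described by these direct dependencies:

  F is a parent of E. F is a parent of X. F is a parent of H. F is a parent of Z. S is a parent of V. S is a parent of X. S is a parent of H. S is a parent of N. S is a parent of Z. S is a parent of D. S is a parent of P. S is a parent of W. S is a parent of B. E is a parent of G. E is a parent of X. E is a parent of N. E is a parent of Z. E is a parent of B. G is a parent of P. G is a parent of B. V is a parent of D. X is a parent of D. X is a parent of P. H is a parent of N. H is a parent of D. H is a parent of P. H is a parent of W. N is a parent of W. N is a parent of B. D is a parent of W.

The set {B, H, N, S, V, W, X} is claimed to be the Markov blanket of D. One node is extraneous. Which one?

Parents of D: H, S, V, X.
D's children: W.
Co-parents of D (other parents of its children):
  W: H, N, S
MB(D) = {H, N, S, V, W, X}.
B is neither a parent, child, nor co-parent of D, so it does not belong.

B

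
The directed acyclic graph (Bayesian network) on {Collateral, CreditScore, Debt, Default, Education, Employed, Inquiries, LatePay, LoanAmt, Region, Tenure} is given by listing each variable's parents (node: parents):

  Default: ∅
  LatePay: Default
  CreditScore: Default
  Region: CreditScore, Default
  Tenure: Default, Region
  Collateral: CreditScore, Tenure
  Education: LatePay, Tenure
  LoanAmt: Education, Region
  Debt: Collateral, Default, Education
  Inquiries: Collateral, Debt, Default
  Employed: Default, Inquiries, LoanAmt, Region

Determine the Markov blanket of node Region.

{CreditScore, Default, Education, Employed, Inquiries, LoanAmt, Tenure}

Region has parents CreditScore, Default.
Ch(Region) = {Employed, LoanAmt, Tenure}.
Co-parents of Region (other parents of its children):
  Tenure: Default
  LoanAmt: Education
  Employed: Default, Inquiries, LoanAmt
So the Markov blanket of Region is {CreditScore, Default, Education, Employed, Inquiries, LoanAmt, Tenure}.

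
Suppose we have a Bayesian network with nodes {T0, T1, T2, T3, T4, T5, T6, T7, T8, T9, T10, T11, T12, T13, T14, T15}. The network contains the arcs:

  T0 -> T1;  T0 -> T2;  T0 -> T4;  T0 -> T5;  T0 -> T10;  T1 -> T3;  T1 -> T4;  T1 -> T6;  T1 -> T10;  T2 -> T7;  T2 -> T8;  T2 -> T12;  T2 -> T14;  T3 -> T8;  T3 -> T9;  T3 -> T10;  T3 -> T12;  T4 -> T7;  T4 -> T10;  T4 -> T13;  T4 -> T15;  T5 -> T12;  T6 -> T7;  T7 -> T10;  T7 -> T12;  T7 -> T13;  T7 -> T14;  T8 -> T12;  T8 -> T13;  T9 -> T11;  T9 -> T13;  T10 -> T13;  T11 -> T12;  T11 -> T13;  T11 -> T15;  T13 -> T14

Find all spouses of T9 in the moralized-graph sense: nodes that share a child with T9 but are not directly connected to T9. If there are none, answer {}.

{T4, T7, T8, T10}

Children of T9: T11, T13.
  T11: no additional parents.
  parents(T13) \ {T9} = {T4, T7, T8, T10, T11}.
Excluding nodes already adjacent to T9 (T3, T11, T13), the co-parent-only contribution is {T4, T7, T8, T10}.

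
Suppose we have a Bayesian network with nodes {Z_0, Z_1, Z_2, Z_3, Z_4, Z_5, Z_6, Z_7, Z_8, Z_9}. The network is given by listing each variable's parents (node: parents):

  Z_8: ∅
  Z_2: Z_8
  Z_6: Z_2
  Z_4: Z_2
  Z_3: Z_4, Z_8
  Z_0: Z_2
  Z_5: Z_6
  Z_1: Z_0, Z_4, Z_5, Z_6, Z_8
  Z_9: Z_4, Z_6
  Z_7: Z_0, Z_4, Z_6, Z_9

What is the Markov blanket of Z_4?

Parents of Z_4: Z_2.
Z_4's children: Z_1, Z_3, Z_7, Z_9.
Other parents of Z_4's children:
  Z_3's other parent is Z_8.
  Z_1 also has parents Z_0, Z_5, Z_6, Z_8.
  Z_9 also has parent Z_6.
  Z_7's other parents are Z_0, Z_6, Z_9.
Taking the union gives {Z_0, Z_1, Z_2, Z_3, Z_5, Z_6, Z_7, Z_8, Z_9}.

{Z_0, Z_1, Z_2, Z_3, Z_5, Z_6, Z_7, Z_8, Z_9}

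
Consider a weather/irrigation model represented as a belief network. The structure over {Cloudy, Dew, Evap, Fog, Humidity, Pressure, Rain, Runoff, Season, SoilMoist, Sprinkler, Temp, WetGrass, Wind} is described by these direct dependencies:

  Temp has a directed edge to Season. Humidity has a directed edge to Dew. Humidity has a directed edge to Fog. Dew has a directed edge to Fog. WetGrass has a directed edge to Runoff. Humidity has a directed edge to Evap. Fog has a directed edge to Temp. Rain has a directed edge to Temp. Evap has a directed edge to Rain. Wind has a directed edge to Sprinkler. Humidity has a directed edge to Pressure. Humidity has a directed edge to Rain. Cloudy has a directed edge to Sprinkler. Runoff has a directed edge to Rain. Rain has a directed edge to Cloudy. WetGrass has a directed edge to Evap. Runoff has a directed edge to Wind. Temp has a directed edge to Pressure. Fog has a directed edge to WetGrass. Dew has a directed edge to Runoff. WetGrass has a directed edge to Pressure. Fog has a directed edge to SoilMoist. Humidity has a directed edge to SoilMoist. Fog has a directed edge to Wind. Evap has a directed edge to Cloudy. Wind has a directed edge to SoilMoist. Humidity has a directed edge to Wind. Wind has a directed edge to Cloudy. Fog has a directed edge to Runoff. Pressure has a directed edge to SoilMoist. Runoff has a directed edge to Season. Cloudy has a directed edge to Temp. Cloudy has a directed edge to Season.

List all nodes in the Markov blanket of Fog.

{Cloudy, Dew, Humidity, Pressure, Rain, Runoff, SoilMoist, Temp, WetGrass, Wind}

A node's Markov blanket = Pa ∪ Ch ∪ (parents of Ch other than the node itself).
Children of Fog: Runoff, SoilMoist, Temp, WetGrass, Wind.
Fog has parents Dew, Humidity.
Other parents of Fog's children:
  WetGrass: no additional parents.
  Runoff's other parents are Dew, WetGrass.
  parents(Wind) \ {Fog} = {Humidity, Runoff}.
  parents(Temp) \ {Fog} = {Cloudy, Rain}.
  SoilMoist also has parents Humidity, Pressure, Wind.
Taking the union gives {Cloudy, Dew, Humidity, Pressure, Rain, Runoff, SoilMoist, Temp, WetGrass, Wind}.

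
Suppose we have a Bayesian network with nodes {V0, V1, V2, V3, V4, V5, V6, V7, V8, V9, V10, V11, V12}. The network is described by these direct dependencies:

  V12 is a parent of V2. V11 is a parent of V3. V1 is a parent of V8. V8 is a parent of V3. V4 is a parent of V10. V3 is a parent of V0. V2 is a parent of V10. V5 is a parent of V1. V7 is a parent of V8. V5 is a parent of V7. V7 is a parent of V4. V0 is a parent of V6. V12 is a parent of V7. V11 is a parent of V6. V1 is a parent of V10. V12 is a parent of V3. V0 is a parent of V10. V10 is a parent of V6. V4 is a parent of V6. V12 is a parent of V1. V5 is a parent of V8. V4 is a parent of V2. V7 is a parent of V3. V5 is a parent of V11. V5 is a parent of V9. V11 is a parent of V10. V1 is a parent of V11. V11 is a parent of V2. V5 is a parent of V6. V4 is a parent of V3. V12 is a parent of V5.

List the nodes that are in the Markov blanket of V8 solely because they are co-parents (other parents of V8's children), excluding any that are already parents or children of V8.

{V4, V11, V12}

Children of V8: V3.
  V3: V4, V7, V11, V12
Excluding nodes already adjacent to V8 (V1, V3, V5, V7), the co-parent-only contribution is {V4, V11, V12}.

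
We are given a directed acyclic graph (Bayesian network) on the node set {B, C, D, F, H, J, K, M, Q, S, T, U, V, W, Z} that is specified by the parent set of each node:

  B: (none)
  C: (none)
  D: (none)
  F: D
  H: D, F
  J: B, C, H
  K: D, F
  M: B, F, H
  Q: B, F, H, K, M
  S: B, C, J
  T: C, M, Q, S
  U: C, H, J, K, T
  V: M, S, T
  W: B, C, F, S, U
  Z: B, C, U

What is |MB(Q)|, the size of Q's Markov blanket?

8

Parents of Q: B, F, H, K, M.
Ch(Q) = {T}.
For each child, the remaining parents (spouses of Q):
  parents(T) \ {Q} = {C, M, S}.
MB(Q) = {B, C, F, H, K, M, S, T}, which has 8 nodes.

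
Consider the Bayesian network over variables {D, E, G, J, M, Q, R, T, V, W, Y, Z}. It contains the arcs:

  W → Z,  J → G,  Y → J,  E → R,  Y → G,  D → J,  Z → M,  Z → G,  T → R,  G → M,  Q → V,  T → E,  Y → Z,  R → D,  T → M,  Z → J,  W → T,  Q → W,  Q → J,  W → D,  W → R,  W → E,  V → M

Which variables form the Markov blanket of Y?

{D, G, J, Q, W, Z}

Ch(Y) = {G, J, Z}.
Parents of Y: none.
Co-parents of Y (other parents of its children):
  Z: W
  J: D, Q, Z
  G: J, Z
Taking the union gives {D, G, J, Q, W, Z}.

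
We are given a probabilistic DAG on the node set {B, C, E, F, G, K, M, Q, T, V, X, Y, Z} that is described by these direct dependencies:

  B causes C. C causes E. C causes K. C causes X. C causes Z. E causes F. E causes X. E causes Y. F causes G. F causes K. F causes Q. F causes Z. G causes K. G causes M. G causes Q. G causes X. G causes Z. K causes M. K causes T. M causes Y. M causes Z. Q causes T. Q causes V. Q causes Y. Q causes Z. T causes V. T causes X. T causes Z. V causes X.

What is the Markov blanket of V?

{C, E, G, Q, T, X}

By definition, MB(V) is built from V's parents, V's children, and the co-parents of V.
Children of V: X.
V has parents Q, T.
Other parents of V's children:
  parents(X) \ {V} = {C, E, G, T}.
Taking the union gives {C, E, G, Q, T, X}.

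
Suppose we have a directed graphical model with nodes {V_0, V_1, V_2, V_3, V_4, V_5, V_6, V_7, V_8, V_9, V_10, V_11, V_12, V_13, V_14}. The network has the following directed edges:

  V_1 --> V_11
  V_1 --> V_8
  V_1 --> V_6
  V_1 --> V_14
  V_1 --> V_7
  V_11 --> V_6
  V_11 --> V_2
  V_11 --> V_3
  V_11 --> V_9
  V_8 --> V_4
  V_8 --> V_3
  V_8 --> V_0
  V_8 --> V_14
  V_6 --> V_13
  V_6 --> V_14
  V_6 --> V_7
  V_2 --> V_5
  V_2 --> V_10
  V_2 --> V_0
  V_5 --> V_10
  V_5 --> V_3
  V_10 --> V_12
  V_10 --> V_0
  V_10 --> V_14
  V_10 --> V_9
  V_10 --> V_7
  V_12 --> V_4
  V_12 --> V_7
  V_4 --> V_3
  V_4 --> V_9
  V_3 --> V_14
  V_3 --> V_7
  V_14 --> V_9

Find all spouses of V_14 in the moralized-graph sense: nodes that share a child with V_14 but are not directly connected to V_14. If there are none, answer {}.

Children of V_14: V_9.
  V_9: V_4, V_10, V_11
Excluding nodes already adjacent to V_14 (V_1, V_3, V_6, V_8, V_9, V_10), the co-parent-only contribution is {V_4, V_11}.

{V_4, V_11}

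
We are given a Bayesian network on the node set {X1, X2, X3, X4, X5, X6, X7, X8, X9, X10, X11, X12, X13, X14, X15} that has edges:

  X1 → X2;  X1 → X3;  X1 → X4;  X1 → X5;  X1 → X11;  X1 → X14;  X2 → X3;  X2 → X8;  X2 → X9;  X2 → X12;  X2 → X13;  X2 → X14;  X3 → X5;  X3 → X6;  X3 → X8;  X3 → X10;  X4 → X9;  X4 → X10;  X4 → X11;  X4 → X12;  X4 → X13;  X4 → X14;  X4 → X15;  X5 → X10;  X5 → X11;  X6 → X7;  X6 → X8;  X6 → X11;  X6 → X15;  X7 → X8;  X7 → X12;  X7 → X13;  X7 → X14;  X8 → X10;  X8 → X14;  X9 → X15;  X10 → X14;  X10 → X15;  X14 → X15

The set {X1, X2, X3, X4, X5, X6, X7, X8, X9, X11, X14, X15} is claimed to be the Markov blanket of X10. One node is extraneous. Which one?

X11

X10's children: X14, X15.
Pa(X10) = {X3, X4, X5, X8}.
For each child, the remaining parents (spouses of X10):
  parents(X14) \ {X10} = {X1, X2, X4, X7, X8}.
  X15's other parents are X4, X6, X9, X14.
MB(X10) = {X1, X2, X3, X4, X5, X6, X7, X8, X9, X14, X15}.
X11 is neither a parent, child, nor co-parent of X10, so it does not belong.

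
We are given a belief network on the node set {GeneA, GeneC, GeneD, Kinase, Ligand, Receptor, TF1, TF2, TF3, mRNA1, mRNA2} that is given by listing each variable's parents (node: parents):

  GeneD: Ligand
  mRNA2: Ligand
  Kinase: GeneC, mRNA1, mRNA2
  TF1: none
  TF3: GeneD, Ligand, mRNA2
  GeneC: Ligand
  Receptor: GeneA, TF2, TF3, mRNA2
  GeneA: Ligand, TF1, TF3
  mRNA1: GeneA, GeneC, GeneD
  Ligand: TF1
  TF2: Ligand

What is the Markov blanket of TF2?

{GeneA, Ligand, Receptor, TF3, mRNA2}

By definition, MB(TF2) is built from TF2's parents, TF2's children, and the co-parents of TF2.
Children of TF2: Receptor.
Parents of TF2: Ligand.
Co-parents of TF2 (other parents of its children):
  Receptor: GeneA, TF3, mRNA2
MB(TF2) = {GeneA, Ligand, Receptor, TF3, mRNA2}.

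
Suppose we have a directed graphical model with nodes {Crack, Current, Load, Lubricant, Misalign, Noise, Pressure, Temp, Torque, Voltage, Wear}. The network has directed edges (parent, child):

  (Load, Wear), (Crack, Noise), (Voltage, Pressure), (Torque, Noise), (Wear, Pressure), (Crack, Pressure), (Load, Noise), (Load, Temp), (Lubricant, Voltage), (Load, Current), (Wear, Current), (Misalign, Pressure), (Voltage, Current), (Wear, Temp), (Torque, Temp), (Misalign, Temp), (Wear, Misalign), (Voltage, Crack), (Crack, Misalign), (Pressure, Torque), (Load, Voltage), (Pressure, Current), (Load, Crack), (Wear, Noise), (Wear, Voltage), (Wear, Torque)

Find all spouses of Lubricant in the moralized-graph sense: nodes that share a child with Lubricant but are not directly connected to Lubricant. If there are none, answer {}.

{Load, Wear}

Children of Lubricant: Voltage.
  Voltage's other parents are Load, Wear.
Excluding nodes already adjacent to Lubricant (Voltage), the co-parent-only contribution is {Load, Wear}.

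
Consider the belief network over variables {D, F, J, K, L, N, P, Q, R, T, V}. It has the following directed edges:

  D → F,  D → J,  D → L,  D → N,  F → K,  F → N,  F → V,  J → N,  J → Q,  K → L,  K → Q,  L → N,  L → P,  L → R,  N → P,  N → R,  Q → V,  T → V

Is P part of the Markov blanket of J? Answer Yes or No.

A node's Markov blanket = Pa ∪ Ch ∪ (parents of Ch other than the node itself).
Parents of J: D.
Children of J: N, Q.
Co-parents of J (other parents of its children):
  N: D, F, L
  Q: K
MB(J) = {D, F, K, L, N, Q}; P is not in this set.

No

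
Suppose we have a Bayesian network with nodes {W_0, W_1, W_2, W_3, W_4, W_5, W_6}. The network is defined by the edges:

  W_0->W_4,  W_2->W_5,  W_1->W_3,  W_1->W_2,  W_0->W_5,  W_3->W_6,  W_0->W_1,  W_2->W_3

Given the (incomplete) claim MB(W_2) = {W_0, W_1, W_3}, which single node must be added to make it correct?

W_5

A node's Markov blanket = Pa ∪ Ch ∪ (parents of Ch other than the node itself).
Parents of W_2: W_1.
W_2 has children W_3, W_5.
Parents of each child, excluding W_2:
  W_3: W_1
  W_5: W_0
MB(W_2) = {W_0, W_1, W_3, W_5}.
Comparing with the claimed set, W_5 is missing.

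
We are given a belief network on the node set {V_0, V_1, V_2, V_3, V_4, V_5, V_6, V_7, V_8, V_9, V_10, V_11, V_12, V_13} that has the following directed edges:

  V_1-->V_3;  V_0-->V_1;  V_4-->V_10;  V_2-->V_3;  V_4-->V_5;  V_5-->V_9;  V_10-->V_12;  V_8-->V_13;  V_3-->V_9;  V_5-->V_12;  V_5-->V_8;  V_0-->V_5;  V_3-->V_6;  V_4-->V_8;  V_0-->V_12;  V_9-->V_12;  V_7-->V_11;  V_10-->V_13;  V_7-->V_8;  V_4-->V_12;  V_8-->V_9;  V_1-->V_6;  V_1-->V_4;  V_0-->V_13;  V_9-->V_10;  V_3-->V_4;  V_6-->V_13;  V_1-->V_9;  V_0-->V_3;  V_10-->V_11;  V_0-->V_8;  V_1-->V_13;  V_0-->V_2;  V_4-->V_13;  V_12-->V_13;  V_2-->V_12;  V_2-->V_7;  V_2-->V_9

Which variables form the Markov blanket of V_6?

A node's Markov blanket = Pa ∪ Ch ∪ (parents of Ch other than the node itself).
Parents of V_6: V_1, V_3.
V_6's children: V_13.
Co-parents of V_6 (other parents of its children):
  parents(V_13) \ {V_6} = {V_0, V_1, V_4, V_8, V_10, V_12}.
Taking the union gives {V_0, V_1, V_3, V_4, V_8, V_10, V_12, V_13}.

{V_0, V_1, V_3, V_4, V_8, V_10, V_12, V_13}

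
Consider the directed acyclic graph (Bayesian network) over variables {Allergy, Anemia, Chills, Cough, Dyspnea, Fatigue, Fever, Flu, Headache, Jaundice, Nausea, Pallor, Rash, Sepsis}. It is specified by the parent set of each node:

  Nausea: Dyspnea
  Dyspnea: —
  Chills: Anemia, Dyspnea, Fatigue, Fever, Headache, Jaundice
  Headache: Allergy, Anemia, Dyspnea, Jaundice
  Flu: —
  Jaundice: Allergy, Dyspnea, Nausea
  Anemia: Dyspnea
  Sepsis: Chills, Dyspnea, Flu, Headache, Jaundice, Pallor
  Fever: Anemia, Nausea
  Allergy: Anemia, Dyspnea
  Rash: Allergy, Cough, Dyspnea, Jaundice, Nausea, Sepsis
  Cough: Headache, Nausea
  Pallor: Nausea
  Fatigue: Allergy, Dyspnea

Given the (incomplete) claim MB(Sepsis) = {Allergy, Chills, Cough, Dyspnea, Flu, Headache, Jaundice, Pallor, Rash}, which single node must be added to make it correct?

The Markov blanket of a node is its parents, its children, and the other parents of its children.
Sepsis has parents Chills, Dyspnea, Flu, Headache, Jaundice, Pallor.
Sepsis's children: Rash.
Co-parents of Sepsis (other parents of its children):
  Rash: Allergy, Cough, Dyspnea, Jaundice, Nausea
MB(Sepsis) = {Allergy, Chills, Cough, Dyspnea, Flu, Headache, Jaundice, Nausea, Pallor, Rash}.
Comparing with the claimed set, Nausea is missing.

Nausea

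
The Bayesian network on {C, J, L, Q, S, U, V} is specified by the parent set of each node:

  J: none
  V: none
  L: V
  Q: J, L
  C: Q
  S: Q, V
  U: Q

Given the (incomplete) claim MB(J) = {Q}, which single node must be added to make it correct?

L

By definition, MB(J) is built from J's parents, J's children, and the co-parents of J.
Parents of J: none.
Children of J: Q.
Other parents of J's children:
  parents(Q) \ {J} = {L}.
MB(J) = {L, Q}.
Comparing with the claimed set, L is missing.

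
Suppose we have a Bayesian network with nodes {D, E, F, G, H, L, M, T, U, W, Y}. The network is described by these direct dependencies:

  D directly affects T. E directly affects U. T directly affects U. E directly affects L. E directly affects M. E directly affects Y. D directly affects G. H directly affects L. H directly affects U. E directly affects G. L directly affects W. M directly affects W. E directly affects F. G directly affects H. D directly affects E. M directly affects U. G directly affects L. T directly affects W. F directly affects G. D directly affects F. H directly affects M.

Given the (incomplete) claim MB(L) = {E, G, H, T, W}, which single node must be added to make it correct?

M

Parents of L: E, G, H.
L's children: W.
Co-parents of L (other parents of its children):
  parents(W) \ {L} = {M, T}.
MB(L) = {E, G, H, M, T, W}.
Comparing with the claimed set, M is missing.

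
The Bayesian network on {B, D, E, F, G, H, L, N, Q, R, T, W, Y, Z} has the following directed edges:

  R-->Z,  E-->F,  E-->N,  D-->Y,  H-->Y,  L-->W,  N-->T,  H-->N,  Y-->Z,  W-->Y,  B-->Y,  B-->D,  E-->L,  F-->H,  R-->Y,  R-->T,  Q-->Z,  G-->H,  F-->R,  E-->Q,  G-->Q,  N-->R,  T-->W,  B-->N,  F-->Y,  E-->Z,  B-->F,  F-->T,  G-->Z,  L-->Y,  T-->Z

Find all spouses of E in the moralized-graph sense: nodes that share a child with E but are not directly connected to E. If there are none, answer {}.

{B, G, H, R, T, Y}

Children of E: F, L, N, Q, Z.
  F's other parent is B.
  L has no other parent.
  parents(N) \ {E} = {B, H}.
  parents(Q) \ {E} = {G}.
  Z's other parents are G, Q, R, T, Y.
Excluding nodes already adjacent to E (F, L, N, Q, Z), the co-parent-only contribution is {B, G, H, R, T, Y}.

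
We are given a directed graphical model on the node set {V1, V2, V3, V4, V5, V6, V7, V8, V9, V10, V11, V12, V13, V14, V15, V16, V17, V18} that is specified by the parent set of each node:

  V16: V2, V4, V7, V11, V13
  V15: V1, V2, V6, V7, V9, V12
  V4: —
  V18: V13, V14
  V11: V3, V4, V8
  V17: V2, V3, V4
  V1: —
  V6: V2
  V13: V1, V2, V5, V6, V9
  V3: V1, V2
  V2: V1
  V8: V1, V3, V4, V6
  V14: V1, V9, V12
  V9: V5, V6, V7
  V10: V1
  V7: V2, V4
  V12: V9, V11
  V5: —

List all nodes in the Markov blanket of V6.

A node's Markov blanket = Pa ∪ Ch ∪ (parents of Ch other than the node itself).
Ch(V6) = {V8, V9, V13, V15}.
V6 has parent V2.
Parents of each child, excluding V6:
  V8's other parents are V1, V3, V4.
  V9's other parents are V5, V7.
  parents(V13) \ {V6} = {V1, V2, V5, V9}.
  parents(V15) \ {V6} = {V1, V2, V7, V9, V12}.
Union: {V2} ∪ {V8, V9, V13, V15} ∪ {V1, V2, V3, V4, V5, V7, V9, V12} = {V1, V2, V3, V4, V5, V7, V8, V9, V12, V13, V15}.

{V1, V2, V3, V4, V5, V7, V8, V9, V12, V13, V15}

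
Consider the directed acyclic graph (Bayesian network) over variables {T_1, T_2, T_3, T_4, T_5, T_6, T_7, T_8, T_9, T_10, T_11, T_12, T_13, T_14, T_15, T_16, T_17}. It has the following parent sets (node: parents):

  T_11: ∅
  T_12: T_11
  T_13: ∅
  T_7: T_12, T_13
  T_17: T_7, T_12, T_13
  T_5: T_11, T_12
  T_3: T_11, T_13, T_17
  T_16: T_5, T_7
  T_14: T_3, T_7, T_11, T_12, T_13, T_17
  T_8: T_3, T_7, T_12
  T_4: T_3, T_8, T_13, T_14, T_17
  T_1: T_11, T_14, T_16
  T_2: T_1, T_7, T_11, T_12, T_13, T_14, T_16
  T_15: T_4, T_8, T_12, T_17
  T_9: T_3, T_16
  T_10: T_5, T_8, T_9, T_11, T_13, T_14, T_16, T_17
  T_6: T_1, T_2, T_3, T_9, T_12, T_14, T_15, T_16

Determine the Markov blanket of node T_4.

{T_3, T_8, T_12, T_13, T_14, T_15, T_17}

T_4's parents: T_3, T_8, T_13, T_14, T_17.
T_4's children: T_15.
Parents of each child, excluding T_4:
  parents(T_15) \ {T_4} = {T_8, T_12, T_17}.
So the Markov blanket of T_4 is {T_3, T_8, T_12, T_13, T_14, T_15, T_17}.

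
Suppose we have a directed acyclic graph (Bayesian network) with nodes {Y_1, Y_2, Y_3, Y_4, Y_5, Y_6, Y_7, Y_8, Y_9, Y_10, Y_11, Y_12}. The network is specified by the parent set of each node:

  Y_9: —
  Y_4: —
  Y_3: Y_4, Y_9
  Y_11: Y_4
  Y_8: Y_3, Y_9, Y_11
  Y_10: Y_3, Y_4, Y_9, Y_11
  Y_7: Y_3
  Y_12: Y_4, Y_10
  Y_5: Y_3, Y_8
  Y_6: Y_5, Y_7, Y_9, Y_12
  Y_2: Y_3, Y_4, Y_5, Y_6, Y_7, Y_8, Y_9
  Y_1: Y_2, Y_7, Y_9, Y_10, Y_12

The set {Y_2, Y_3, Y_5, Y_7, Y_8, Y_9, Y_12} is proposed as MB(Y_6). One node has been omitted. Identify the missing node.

Y_4

Parents of Y_6: Y_5, Y_7, Y_9, Y_12.
Ch(Y_6) = {Y_2}.
Co-parents of Y_6 (other parents of its children):
  Y_2 also has parents Y_3, Y_4, Y_5, Y_7, Y_8, Y_9.
MB(Y_6) = {Y_2, Y_3, Y_4, Y_5, Y_7, Y_8, Y_9, Y_12}.
Comparing with the claimed set, Y_4 is missing.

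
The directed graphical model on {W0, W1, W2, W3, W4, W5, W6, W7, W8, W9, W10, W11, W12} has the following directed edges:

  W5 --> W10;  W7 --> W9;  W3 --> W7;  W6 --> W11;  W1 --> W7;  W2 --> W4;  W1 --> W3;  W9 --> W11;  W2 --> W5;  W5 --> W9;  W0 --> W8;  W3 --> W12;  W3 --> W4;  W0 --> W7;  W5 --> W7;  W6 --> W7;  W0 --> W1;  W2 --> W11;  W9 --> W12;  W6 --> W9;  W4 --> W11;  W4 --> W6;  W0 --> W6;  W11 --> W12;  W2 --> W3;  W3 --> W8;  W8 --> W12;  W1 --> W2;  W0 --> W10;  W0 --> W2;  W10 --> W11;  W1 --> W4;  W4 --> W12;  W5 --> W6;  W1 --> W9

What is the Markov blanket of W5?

By definition, MB(W5) is built from W5's parents, W5's children, and the co-parents of W5.
Pa(W5) = {W2}.
Ch(W5) = {W6, W7, W9, W10}.
Parents of each child, excluding W5:
  W6: W0, W4
  W7: W0, W1, W3, W6
  W9: W1, W6, W7
  W10: W0
MB(W5) = {W0, W1, W2, W3, W4, W6, W7, W9, W10}.

{W0, W1, W2, W3, W4, W6, W7, W9, W10}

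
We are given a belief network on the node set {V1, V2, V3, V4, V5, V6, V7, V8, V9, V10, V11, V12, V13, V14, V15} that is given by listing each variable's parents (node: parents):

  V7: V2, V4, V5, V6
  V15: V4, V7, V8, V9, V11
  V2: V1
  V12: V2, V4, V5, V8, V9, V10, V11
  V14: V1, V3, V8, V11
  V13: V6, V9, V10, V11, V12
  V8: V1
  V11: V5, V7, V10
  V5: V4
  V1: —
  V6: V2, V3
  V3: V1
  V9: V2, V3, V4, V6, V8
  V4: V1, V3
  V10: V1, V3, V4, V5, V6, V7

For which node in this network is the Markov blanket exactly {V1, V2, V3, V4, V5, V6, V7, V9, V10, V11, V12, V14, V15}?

V8

The target node must have every member of {V1, V2, V3, V4, V5, V6, V7, V9, V10, V11, V12, V14, V15} as a parent, child, or co-parent, and no others.
Parents of V8: V1; children: V9, V12, V14, V15; co-parents: V1, V2, V3, V4, V5, V6, V7, V9, V10, V11.
These exactly cover the given set, so the node is V8.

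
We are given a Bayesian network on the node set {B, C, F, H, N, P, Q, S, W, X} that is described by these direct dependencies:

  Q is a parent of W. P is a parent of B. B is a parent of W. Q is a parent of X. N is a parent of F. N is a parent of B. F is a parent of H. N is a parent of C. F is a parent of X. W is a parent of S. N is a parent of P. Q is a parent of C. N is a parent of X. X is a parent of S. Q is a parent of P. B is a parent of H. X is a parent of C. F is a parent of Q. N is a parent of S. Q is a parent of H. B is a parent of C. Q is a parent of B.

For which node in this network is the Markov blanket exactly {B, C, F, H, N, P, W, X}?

Q

The target node must have every member of {B, C, F, H, N, P, W, X} as a parent, child, or co-parent, and no others.
Parents of Q: F; children: B, C, H, P, W, X; co-parents: B, F, N, P, X.
These exactly cover the given set, so the node is Q.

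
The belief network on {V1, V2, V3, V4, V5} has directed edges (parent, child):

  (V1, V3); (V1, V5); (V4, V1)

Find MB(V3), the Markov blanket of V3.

{V1}

Parents of V3: V1.
Children of V3: none.
V3 has no children, so there are no co-parents.
Taking the union gives {V1}.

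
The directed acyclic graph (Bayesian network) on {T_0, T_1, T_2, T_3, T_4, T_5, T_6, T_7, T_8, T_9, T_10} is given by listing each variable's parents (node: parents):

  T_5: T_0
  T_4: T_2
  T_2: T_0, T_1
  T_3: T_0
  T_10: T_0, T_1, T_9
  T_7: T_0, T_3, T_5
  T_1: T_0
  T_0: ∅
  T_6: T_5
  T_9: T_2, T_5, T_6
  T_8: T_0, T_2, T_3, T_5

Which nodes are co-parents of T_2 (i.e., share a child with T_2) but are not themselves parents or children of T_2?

Children of T_2: T_4, T_8, T_9.
  T_4: no additional parents.
  T_8's other parents are T_0, T_3, T_5.
  T_9's other parents are T_5, T_6.
Excluding nodes already adjacent to T_2 (T_0, T_1, T_4, T_8, T_9), the co-parent-only contribution is {T_3, T_5, T_6}.

{T_3, T_5, T_6}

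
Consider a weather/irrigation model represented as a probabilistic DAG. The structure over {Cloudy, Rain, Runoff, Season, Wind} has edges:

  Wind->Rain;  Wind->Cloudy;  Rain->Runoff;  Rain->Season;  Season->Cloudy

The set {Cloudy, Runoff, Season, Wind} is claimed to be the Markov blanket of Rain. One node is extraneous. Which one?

Cloudy

Parents of Rain: Wind.
Rain has children Runoff, Season.
Parents of each child, excluding Rain:
  Runoff has no other parent.
  Season has no other parent.
MB(Rain) = {Runoff, Season, Wind}.
Cloudy is neither a parent, child, nor co-parent of Rain, so it does not belong.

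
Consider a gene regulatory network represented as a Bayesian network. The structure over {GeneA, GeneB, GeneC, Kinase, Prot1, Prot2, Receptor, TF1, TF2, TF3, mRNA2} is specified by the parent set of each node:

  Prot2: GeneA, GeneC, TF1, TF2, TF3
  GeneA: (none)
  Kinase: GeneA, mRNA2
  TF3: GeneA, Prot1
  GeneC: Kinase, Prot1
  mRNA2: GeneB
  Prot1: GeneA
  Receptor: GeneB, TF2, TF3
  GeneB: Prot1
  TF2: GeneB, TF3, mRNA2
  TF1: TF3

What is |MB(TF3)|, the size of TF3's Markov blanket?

9

Children of TF3: Prot2, Receptor, TF1, TF2.
TF3's parents: GeneA, Prot1.
Co-parents of TF3 (other parents of its children):
  TF2's other parents are GeneB, mRNA2.
  Receptor's other parents are GeneB, TF2.
  TF1: no additional parents.
  Prot2 also has parents GeneA, GeneC, TF1, TF2.
MB(TF3) = {GeneA, GeneB, GeneC, Prot1, Prot2, Receptor, TF1, TF2, mRNA2}, which has 9 nodes.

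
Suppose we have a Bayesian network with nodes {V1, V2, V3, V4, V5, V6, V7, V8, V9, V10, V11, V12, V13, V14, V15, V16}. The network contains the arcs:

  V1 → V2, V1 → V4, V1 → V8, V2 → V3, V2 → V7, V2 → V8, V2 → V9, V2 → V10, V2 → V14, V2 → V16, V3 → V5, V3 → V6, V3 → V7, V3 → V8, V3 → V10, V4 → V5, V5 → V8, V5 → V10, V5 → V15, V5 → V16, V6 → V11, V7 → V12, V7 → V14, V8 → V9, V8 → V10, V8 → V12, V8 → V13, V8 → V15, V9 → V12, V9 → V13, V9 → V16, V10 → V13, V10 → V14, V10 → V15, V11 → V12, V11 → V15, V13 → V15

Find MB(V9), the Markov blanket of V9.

{V2, V5, V7, V8, V10, V11, V12, V13, V16}

V9 has parents V2, V8.
V9 has children V12, V13, V16.
Co-parents of V9 (other parents of its children):
  V12's other parents are V7, V8, V11.
  parents(V13) \ {V9} = {V8, V10}.
  V16 also has parents V2, V5.
Union: {V2, V8} ∪ {V12, V13, V16} ∪ {V2, V5, V7, V8, V10, V11} = {V2, V5, V7, V8, V10, V11, V12, V13, V16}.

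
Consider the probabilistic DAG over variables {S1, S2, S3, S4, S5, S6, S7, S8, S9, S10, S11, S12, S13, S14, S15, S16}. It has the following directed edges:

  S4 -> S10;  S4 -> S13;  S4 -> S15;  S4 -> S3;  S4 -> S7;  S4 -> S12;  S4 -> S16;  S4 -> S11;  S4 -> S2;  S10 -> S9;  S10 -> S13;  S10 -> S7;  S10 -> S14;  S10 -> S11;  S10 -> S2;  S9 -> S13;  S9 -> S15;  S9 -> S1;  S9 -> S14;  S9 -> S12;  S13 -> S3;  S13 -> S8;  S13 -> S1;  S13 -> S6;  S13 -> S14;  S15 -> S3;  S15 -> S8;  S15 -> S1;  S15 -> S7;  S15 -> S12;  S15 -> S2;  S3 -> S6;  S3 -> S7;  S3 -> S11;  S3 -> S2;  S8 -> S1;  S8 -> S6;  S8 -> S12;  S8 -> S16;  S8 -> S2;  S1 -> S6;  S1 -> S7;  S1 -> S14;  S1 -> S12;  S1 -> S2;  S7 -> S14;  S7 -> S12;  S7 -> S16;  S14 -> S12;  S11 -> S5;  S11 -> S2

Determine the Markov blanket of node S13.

S13's children: S1, S3, S6, S8, S14.
Parents of S13: S4, S9, S10.
Parents of each child, excluding S13:
  S3's other parents are S4, S15.
  S8 also has parent S15.
  S1's other parents are S8, S9, S15.
  S6's other parents are S1, S3, S8.
  S14 also has parents S1, S7, S9, S10.
Taking the union gives {S1, S3, S4, S6, S7, S8, S9, S10, S14, S15}.

{S1, S3, S4, S6, S7, S8, S9, S10, S14, S15}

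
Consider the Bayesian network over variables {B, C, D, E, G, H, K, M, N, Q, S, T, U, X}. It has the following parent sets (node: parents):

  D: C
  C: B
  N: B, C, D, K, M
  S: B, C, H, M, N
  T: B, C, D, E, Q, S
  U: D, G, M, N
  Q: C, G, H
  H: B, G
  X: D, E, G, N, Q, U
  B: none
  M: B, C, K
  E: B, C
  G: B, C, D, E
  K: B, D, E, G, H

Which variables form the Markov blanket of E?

{B, C, D, G, H, K, N, Q, S, T, U, X}

Recall MB(v) = parents ∪ children ∪ spouses, where spouses are the other parents of v's children.
Children of E: G, K, T, X.
E's parents: B, C.
Other parents of E's children:
  parents(G) \ {E} = {B, C, D}.
  K's other parents are B, D, G, H.
  T's other parents are B, C, D, Q, S.
  X's other parents are D, G, N, Q, U.
MB(E) = {B, C, D, G, H, K, N, Q, S, T, U, X}.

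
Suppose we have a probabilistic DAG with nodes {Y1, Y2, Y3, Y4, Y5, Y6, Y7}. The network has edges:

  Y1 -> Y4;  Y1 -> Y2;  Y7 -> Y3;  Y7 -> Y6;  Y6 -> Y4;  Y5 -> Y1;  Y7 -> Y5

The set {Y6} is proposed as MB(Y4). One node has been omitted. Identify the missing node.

Y1

Y4 has parents Y1, Y6.
Children of Y4: none.
Y4 has no children, so there are no co-parents.
MB(Y4) = {Y1, Y6}.
Comparing with the claimed set, Y1 is missing.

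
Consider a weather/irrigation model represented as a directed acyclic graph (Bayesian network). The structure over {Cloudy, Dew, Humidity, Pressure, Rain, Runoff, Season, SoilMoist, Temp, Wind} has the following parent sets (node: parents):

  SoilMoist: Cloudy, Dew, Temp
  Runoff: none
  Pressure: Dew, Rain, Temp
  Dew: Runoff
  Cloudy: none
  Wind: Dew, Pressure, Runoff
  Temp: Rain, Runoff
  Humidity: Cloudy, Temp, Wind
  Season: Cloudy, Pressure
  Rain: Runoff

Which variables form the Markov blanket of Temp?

Pa(Temp) = {Rain, Runoff}.
Ch(Temp) = {Humidity, Pressure, SoilMoist}.
Co-parents of Temp (other parents of its children):
  Pressure's other parents are Dew, Rain.
  Humidity also has parents Cloudy, Wind.
  SoilMoist also has parents Cloudy, Dew.
Taking the union gives {Cloudy, Dew, Humidity, Pressure, Rain, Runoff, SoilMoist, Wind}.

{Cloudy, Dew, Humidity, Pressure, Rain, Runoff, SoilMoist, Wind}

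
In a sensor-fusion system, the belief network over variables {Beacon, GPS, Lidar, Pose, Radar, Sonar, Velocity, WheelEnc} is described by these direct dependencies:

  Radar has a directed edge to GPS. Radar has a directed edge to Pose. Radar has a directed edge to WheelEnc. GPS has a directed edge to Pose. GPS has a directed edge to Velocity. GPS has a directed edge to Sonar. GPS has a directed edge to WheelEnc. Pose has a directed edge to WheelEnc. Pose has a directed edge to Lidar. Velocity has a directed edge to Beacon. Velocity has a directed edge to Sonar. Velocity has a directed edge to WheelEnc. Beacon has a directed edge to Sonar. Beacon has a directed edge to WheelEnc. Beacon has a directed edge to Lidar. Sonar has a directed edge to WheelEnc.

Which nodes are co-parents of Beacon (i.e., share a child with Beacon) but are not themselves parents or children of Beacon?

{GPS, Pose, Radar}

Children of Beacon: Lidar, Sonar, WheelEnc.
  Sonar also has parents GPS, Velocity.
  parents(WheelEnc) \ {Beacon} = {GPS, Pose, Radar, Sonar, Velocity}.
  Lidar also has parent Pose.
Excluding nodes already adjacent to Beacon (Lidar, Sonar, Velocity, WheelEnc), the co-parent-only contribution is {GPS, Pose, Radar}.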